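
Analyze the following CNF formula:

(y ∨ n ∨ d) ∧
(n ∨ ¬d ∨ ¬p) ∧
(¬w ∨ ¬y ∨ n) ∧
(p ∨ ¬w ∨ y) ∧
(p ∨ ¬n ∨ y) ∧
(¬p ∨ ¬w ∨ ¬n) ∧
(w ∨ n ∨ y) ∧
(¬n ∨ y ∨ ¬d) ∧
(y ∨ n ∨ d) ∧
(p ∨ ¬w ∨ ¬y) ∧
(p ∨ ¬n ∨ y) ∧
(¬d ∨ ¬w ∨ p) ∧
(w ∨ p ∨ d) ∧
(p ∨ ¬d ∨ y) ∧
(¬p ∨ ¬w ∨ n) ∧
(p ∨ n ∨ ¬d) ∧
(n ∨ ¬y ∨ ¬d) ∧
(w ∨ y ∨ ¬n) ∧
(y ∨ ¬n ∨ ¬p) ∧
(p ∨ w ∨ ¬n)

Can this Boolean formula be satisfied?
Yes

Yes, the formula is satisfiable.

One satisfying assignment is: y=True, w=False, d=False, p=True, n=True

Verification: With this assignment, all 20 clauses evaluate to true.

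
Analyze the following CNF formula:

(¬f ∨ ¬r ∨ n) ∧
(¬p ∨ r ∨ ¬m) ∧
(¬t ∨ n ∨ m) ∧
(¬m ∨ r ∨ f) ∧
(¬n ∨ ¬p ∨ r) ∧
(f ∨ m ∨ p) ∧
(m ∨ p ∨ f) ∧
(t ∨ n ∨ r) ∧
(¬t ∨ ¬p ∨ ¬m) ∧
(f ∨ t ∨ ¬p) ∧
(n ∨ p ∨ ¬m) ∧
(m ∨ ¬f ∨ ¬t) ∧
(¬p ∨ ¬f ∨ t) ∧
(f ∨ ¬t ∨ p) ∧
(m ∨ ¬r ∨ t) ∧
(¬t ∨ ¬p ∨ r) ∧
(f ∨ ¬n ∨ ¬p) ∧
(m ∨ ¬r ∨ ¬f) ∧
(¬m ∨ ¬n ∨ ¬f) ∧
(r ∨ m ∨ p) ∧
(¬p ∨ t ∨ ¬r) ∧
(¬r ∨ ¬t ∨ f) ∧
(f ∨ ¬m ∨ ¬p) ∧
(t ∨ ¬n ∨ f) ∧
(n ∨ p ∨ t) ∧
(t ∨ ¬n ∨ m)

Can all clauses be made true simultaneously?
No

No, the formula is not satisfiable.

No assignment of truth values to the variables can make all 26 clauses true simultaneously.

The formula is UNSAT (unsatisfiable).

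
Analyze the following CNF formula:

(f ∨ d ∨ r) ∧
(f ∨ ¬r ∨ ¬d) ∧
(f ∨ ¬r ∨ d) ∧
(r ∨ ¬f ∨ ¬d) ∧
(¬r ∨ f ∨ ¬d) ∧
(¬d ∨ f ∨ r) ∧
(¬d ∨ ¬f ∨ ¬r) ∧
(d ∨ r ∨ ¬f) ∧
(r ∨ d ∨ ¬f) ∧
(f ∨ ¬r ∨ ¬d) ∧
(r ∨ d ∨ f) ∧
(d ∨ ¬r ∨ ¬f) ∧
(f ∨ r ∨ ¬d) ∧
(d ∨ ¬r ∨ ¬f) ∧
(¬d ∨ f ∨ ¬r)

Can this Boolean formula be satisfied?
No

No, the formula is not satisfiable.

No assignment of truth values to the variables can make all 15 clauses true simultaneously.

The formula is UNSAT (unsatisfiable).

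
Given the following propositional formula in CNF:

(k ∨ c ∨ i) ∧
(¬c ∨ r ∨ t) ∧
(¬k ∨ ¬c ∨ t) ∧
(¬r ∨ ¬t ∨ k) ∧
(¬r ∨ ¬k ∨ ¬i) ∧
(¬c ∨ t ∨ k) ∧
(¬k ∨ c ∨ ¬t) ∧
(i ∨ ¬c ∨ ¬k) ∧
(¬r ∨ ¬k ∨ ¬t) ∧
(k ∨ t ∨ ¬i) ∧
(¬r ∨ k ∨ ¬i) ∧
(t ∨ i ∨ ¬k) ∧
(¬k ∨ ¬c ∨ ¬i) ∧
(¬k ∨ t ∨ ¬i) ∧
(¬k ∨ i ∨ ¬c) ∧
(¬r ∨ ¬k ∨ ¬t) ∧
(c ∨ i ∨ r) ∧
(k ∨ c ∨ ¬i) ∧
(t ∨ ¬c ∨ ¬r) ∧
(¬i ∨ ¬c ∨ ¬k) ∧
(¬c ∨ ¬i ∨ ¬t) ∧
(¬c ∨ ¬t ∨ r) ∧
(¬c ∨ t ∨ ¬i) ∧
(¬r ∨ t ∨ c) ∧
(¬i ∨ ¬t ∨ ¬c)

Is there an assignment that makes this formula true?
No

No, the formula is not satisfiable.

No assignment of truth values to the variables can make all 25 clauses true simultaneously.

The formula is UNSAT (unsatisfiable).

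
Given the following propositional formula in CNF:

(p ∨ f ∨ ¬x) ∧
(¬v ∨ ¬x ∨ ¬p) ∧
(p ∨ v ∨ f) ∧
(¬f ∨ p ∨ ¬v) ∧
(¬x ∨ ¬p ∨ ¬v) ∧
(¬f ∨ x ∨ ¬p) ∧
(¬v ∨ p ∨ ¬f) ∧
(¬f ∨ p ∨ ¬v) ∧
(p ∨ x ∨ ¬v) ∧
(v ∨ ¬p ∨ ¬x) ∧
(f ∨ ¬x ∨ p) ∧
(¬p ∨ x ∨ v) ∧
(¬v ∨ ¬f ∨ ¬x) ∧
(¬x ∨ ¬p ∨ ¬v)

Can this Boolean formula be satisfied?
Yes

Yes, the formula is satisfiable.

One satisfying assignment is: f=True, v=False, x=False, p=False

Verification: With this assignment, all 14 clauses evaluate to true.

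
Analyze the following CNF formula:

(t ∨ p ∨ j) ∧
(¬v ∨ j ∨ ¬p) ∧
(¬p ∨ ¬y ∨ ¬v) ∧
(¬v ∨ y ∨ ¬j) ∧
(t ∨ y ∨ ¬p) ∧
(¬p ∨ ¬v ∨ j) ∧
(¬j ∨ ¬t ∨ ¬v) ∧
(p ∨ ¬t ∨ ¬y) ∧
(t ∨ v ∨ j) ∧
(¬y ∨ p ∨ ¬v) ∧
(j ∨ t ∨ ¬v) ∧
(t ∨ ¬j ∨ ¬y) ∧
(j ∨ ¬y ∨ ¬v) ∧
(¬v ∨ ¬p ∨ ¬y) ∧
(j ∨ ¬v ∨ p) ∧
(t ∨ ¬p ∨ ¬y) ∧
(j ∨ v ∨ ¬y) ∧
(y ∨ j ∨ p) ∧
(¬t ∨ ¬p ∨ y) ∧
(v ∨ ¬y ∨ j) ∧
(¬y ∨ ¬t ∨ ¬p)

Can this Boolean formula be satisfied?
Yes

Yes, the formula is satisfiable.

One satisfying assignment is: y=False, p=False, v=False, j=True, t=False

Verification: With this assignment, all 21 clauses evaluate to true.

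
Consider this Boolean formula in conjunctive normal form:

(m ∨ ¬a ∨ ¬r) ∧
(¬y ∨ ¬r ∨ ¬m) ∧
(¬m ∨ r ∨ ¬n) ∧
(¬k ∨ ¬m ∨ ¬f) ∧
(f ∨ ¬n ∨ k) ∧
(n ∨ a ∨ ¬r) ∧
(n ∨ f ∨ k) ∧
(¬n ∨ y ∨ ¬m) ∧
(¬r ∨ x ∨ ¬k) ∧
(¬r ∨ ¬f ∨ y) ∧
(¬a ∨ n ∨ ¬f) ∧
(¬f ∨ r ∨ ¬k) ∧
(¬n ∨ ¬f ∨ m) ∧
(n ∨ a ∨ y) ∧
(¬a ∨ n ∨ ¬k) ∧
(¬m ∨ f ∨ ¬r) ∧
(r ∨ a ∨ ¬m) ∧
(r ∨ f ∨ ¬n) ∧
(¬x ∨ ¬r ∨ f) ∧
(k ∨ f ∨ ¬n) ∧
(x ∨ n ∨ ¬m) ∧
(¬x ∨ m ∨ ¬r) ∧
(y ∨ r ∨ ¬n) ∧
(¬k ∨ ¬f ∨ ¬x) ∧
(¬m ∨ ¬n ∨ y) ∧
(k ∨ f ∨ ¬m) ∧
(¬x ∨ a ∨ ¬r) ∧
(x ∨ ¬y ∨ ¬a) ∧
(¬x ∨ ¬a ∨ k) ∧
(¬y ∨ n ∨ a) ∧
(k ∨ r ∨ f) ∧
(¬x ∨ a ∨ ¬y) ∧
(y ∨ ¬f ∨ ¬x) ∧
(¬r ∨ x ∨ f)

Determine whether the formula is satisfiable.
No

No, the formula is not satisfiable.

No assignment of truth values to the variables can make all 34 clauses true simultaneously.

The formula is UNSAT (unsatisfiable).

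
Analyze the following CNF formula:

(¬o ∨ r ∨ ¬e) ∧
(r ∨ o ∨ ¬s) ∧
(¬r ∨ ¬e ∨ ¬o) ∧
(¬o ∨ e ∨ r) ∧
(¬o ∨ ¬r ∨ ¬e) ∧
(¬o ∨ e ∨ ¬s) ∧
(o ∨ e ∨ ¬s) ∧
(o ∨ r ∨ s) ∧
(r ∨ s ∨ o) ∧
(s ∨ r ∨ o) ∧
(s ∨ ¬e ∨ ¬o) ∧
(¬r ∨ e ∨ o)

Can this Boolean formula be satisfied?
Yes

Yes, the formula is satisfiable.

One satisfying assignment is: r=True, s=False, e=True, o=False

Verification: With this assignment, all 12 clauses evaluate to true.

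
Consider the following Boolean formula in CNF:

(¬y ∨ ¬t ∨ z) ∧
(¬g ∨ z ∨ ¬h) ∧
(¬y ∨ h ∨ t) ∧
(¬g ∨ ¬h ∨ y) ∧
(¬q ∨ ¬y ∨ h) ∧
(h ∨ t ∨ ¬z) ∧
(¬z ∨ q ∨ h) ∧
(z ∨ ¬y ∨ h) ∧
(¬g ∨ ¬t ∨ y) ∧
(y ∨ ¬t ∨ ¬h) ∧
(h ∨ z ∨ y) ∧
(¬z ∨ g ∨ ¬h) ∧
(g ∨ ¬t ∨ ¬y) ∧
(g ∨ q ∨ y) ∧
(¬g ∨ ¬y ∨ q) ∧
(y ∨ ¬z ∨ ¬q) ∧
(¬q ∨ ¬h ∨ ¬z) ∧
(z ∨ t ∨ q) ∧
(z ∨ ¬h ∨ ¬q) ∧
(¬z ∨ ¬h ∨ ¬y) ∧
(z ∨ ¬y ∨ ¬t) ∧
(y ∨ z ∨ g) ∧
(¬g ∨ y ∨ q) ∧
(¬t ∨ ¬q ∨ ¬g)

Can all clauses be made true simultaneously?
No

No, the formula is not satisfiable.

No assignment of truth values to the variables can make all 24 clauses true simultaneously.

The formula is UNSAT (unsatisfiable).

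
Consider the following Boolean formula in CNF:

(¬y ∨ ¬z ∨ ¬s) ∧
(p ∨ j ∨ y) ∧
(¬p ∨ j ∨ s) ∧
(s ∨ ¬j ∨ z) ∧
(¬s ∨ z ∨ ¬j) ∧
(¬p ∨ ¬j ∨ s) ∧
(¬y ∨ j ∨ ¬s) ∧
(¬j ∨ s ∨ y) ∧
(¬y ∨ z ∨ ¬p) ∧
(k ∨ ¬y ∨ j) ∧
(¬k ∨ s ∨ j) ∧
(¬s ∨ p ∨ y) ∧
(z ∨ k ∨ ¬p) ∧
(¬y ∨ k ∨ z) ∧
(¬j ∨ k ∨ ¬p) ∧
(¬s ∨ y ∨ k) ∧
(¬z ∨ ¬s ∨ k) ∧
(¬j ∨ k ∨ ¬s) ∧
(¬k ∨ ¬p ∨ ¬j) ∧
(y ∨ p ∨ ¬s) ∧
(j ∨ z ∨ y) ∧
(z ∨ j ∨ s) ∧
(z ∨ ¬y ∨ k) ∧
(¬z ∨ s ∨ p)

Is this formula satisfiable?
Yes

Yes, the formula is satisfiable.

One satisfying assignment is: y=False, s=True, j=False, z=True, p=True, k=True

Verification: With this assignment, all 24 clauses evaluate to true.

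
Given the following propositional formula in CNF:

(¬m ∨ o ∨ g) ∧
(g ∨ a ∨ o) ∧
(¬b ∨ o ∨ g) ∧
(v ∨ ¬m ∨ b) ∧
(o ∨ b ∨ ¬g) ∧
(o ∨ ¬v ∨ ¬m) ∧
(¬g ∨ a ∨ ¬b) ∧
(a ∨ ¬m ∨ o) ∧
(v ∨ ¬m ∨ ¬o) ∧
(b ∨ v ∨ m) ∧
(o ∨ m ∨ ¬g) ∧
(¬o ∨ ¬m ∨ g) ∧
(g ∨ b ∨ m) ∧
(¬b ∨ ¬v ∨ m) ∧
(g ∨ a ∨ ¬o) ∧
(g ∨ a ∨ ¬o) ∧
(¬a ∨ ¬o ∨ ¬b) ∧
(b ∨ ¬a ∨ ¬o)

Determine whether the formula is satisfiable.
Yes

Yes, the formula is satisfiable.

One satisfying assignment is: m=False, o=True, b=False, a=False, g=True, v=True

Verification: With this assignment, all 18 clauses evaluate to true.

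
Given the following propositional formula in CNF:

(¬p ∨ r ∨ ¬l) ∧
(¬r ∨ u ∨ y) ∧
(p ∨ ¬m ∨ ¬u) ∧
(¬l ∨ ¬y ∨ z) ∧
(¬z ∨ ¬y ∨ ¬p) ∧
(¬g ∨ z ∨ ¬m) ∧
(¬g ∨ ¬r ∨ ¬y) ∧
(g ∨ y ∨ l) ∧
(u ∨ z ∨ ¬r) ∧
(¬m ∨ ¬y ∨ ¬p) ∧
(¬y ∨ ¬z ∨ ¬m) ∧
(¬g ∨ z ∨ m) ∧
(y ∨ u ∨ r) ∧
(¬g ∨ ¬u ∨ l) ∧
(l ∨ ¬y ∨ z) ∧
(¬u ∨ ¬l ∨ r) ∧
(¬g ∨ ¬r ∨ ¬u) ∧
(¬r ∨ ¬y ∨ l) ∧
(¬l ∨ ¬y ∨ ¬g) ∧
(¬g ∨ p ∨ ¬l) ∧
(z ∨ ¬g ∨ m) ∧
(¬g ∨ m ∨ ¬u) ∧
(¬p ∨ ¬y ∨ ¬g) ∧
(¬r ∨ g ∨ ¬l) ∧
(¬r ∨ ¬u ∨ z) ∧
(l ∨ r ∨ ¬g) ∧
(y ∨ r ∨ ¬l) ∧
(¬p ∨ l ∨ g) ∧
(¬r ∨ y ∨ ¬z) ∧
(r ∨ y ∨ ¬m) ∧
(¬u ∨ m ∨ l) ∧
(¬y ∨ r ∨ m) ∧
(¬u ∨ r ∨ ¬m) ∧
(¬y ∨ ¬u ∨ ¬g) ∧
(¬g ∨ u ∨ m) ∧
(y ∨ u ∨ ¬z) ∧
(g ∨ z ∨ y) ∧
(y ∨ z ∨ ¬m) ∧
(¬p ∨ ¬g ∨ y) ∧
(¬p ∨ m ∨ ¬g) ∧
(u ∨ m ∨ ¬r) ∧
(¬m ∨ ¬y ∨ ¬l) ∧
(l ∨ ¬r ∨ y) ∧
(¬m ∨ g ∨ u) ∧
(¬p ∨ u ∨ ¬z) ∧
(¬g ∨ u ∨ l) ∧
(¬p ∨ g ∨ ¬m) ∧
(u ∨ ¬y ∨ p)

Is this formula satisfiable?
No

No, the formula is not satisfiable.

No assignment of truth values to the variables can make all 48 clauses true simultaneously.

The formula is UNSAT (unsatisfiable).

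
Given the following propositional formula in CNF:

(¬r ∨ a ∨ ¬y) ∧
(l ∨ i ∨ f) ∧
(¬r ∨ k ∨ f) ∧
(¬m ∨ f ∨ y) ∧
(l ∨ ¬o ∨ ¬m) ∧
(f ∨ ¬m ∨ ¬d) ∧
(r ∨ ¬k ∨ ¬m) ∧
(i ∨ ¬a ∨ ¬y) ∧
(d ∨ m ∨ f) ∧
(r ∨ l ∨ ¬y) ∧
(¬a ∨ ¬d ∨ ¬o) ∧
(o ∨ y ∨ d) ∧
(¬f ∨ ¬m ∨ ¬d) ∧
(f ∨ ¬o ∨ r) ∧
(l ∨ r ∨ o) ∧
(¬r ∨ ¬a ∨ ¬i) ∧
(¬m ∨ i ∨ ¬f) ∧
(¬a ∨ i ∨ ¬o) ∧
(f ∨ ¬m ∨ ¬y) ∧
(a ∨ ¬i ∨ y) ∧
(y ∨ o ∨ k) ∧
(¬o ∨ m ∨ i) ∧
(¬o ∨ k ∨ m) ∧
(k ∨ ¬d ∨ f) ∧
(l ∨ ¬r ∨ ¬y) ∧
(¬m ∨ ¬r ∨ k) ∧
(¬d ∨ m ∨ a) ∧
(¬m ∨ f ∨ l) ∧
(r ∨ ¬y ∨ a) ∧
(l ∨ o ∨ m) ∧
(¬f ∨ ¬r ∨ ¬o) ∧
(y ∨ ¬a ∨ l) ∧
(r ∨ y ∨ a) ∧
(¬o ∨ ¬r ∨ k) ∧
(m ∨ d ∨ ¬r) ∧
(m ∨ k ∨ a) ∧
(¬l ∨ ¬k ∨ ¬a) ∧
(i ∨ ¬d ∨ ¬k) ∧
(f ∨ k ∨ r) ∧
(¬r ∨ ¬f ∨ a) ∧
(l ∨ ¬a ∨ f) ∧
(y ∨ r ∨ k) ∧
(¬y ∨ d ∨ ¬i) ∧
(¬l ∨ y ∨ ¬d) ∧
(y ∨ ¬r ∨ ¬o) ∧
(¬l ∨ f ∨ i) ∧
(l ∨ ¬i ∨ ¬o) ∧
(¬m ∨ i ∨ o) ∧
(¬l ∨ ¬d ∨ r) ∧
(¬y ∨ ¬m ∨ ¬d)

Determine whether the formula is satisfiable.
No

No, the formula is not satisfiable.

No assignment of truth values to the variables can make all 50 clauses true simultaneously.

The formula is UNSAT (unsatisfiable).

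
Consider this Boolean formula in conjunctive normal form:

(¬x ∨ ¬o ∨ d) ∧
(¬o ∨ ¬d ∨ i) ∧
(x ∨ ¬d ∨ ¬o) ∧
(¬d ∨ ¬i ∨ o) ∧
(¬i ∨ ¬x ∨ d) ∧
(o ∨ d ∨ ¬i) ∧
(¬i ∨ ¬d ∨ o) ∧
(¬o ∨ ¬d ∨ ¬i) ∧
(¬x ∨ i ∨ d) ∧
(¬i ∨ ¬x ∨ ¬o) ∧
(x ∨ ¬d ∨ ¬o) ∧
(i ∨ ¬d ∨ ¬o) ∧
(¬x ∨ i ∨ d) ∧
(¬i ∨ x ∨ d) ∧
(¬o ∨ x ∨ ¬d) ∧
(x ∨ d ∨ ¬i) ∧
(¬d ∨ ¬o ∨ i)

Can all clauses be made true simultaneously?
Yes

Yes, the formula is satisfiable.

One satisfying assignment is: i=False, x=False, o=False, d=False

Verification: With this assignment, all 17 clauses evaluate to true.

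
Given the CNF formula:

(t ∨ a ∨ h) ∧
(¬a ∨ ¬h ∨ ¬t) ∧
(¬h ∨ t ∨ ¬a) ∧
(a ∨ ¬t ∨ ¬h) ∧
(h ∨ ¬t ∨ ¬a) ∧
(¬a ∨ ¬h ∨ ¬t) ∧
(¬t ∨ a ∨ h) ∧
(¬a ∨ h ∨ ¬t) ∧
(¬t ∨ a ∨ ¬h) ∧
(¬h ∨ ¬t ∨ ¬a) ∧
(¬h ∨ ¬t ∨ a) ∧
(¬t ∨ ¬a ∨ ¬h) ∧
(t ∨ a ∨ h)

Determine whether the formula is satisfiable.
Yes

Yes, the formula is satisfiable.

One satisfying assignment is: a=True, t=False, h=False

Verification: With this assignment, all 13 clauses evaluate to true.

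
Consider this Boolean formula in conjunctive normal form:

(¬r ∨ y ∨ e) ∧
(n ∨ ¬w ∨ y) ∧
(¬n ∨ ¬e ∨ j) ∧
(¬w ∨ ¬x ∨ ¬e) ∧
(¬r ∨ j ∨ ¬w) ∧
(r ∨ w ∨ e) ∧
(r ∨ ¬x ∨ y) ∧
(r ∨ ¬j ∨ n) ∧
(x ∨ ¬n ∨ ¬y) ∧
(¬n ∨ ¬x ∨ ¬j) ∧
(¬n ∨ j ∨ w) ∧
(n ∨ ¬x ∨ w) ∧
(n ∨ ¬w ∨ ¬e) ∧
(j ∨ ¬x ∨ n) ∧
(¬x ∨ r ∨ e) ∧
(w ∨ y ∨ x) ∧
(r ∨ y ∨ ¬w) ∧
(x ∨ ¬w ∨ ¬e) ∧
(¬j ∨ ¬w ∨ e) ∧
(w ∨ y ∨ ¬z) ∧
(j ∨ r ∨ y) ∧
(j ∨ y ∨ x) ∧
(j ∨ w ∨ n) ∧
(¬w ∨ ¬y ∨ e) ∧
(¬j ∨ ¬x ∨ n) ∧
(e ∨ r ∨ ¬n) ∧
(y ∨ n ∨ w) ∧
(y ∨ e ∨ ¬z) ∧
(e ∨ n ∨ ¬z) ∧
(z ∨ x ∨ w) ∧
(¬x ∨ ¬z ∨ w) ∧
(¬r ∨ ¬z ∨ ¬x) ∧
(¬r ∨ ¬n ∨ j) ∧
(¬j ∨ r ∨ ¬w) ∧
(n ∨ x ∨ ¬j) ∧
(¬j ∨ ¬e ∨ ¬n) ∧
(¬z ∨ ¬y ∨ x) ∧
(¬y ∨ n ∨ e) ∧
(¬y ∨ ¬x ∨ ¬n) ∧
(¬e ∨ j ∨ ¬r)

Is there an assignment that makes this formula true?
No

No, the formula is not satisfiable.

No assignment of truth values to the variables can make all 40 clauses true simultaneously.

The formula is UNSAT (unsatisfiable).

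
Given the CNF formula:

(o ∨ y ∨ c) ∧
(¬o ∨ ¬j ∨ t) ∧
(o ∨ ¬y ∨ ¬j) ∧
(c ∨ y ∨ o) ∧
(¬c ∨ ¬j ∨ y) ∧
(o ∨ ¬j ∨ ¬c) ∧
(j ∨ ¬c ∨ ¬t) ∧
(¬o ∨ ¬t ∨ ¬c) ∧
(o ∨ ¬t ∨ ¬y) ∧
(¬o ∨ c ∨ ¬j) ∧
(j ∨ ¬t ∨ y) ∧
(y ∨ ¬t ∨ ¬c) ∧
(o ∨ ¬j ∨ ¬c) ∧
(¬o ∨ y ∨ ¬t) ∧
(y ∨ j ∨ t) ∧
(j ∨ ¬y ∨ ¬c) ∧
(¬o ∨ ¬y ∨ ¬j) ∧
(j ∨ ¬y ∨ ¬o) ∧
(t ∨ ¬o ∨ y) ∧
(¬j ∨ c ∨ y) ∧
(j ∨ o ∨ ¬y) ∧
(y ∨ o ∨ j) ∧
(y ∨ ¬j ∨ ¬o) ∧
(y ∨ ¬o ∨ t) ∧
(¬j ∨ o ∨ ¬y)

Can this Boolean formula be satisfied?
No

No, the formula is not satisfiable.

No assignment of truth values to the variables can make all 25 clauses true simultaneously.

The formula is UNSAT (unsatisfiable).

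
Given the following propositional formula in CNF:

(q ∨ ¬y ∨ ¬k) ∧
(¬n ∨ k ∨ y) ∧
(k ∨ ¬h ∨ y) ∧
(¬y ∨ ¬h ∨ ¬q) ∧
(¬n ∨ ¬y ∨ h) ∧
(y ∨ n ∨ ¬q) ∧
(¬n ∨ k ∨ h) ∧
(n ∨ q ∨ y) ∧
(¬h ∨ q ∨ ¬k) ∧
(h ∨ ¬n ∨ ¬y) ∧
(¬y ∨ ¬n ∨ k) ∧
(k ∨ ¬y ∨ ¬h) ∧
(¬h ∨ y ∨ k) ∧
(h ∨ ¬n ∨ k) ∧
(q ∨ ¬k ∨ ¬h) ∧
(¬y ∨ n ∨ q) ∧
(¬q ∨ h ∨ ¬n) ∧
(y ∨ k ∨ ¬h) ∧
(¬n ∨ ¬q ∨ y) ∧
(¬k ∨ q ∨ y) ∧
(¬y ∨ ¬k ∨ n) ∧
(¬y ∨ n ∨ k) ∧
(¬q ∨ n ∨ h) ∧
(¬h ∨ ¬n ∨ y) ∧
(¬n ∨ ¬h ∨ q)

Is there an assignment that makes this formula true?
No

No, the formula is not satisfiable.

No assignment of truth values to the variables can make all 25 clauses true simultaneously.

The formula is UNSAT (unsatisfiable).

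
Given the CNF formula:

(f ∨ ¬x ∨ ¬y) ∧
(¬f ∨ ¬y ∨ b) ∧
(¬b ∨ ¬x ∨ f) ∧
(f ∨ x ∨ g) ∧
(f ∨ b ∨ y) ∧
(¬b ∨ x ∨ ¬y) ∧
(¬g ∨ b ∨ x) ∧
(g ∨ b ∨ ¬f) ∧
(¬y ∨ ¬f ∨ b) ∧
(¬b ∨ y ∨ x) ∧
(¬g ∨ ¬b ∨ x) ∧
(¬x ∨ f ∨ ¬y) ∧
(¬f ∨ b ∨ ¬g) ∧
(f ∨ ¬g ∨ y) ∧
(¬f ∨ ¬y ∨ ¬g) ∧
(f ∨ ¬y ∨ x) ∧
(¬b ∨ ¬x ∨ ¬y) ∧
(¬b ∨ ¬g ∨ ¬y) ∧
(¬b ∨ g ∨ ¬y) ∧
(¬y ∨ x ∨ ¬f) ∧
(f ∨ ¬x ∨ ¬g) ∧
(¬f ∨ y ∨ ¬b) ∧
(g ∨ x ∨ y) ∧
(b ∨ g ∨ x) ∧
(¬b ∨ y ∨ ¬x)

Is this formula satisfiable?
No

No, the formula is not satisfiable.

No assignment of truth values to the variables can make all 25 clauses true simultaneously.

The formula is UNSAT (unsatisfiable).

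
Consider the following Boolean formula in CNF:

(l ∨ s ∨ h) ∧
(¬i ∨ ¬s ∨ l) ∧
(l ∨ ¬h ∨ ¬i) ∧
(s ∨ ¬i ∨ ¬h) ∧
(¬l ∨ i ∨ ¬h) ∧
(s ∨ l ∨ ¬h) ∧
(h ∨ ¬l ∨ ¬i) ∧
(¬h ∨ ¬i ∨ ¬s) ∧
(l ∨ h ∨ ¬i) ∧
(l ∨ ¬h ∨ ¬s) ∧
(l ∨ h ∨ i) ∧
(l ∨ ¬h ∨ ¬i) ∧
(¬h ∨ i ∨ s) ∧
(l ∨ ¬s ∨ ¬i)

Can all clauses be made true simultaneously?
Yes

Yes, the formula is satisfiable.

One satisfying assignment is: l=True, i=False, s=False, h=False

Verification: With this assignment, all 14 clauses evaluate to true.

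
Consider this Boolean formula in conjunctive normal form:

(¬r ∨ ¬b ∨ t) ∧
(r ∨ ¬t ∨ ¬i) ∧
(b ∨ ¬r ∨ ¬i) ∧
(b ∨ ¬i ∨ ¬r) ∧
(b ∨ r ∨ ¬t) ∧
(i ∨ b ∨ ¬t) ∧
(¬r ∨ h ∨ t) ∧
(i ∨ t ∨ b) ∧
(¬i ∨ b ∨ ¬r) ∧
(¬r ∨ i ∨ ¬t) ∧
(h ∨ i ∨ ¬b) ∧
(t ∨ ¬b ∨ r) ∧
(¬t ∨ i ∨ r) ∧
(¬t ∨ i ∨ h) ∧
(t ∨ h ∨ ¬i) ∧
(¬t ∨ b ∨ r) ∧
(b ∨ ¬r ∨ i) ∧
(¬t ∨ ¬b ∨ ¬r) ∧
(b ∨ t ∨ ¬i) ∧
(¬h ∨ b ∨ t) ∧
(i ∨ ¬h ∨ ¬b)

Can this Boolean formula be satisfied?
No

No, the formula is not satisfiable.

No assignment of truth values to the variables can make all 21 clauses true simultaneously.

The formula is UNSAT (unsatisfiable).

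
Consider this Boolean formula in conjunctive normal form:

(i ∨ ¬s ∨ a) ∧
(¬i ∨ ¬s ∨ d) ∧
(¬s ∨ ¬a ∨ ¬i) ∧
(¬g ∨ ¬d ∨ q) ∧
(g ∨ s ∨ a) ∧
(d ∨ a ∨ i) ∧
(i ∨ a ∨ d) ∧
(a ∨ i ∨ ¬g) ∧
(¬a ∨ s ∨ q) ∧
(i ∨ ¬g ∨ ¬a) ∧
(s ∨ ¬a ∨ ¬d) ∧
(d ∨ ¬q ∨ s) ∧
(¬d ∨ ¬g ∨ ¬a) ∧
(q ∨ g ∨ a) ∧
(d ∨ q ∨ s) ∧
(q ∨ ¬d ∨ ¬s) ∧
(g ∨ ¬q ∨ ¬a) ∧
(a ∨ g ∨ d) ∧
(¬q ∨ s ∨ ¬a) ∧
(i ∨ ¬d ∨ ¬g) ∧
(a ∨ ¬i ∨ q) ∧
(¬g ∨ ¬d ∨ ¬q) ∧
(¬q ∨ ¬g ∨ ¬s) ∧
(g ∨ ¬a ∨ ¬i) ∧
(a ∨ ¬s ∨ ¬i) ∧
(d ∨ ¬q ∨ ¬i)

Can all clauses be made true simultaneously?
Yes

Yes, the formula is satisfiable.

One satisfying assignment is: s=True, g=False, q=False, a=True, i=False, d=False

Verification: With this assignment, all 26 clauses evaluate to true.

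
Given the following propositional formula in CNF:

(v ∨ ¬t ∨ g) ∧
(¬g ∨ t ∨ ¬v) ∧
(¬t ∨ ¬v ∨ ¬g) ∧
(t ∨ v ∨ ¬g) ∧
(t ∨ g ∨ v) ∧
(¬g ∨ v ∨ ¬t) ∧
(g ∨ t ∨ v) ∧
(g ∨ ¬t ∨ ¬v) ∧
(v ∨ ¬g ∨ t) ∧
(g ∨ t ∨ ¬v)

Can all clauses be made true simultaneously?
No

No, the formula is not satisfiable.

No assignment of truth values to the variables can make all 10 clauses true simultaneously.

The formula is UNSAT (unsatisfiable).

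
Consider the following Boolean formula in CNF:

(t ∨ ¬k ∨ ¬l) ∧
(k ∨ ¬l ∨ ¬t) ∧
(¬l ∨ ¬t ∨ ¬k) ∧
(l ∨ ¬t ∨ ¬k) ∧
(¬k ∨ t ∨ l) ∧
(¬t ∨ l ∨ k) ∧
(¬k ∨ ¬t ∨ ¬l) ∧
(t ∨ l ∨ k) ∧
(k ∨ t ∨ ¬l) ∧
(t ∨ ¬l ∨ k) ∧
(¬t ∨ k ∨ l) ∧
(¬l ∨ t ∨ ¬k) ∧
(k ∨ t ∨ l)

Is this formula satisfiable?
No

No, the formula is not satisfiable.

No assignment of truth values to the variables can make all 13 clauses true simultaneously.

The formula is UNSAT (unsatisfiable).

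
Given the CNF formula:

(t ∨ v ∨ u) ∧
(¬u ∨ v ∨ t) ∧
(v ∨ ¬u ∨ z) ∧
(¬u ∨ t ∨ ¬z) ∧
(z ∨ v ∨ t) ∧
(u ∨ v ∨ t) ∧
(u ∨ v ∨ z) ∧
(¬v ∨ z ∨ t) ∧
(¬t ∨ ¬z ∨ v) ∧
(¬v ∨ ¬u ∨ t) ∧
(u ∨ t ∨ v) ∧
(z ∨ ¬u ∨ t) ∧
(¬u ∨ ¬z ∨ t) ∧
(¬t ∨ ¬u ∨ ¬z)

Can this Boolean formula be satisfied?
Yes

Yes, the formula is satisfiable.

One satisfying assignment is: z=False, v=True, t=True, u=False

Verification: With this assignment, all 14 clauses evaluate to true.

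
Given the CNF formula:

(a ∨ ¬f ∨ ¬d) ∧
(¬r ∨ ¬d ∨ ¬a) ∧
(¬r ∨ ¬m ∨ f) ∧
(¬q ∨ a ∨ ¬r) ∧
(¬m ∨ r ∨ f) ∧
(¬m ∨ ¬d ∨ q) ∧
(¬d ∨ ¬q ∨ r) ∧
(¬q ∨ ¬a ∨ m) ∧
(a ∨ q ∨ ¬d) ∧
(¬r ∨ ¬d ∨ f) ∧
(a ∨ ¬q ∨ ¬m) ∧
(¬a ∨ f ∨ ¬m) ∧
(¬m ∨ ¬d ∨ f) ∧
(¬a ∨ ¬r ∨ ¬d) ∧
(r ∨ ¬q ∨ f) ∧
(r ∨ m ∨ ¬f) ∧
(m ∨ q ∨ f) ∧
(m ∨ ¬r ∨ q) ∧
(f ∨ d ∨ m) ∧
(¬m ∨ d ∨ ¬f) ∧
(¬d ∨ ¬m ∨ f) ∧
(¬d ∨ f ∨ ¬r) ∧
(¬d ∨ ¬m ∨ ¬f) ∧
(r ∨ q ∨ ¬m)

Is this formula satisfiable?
No

No, the formula is not satisfiable.

No assignment of truth values to the variables can make all 24 clauses true simultaneously.

The formula is UNSAT (unsatisfiable).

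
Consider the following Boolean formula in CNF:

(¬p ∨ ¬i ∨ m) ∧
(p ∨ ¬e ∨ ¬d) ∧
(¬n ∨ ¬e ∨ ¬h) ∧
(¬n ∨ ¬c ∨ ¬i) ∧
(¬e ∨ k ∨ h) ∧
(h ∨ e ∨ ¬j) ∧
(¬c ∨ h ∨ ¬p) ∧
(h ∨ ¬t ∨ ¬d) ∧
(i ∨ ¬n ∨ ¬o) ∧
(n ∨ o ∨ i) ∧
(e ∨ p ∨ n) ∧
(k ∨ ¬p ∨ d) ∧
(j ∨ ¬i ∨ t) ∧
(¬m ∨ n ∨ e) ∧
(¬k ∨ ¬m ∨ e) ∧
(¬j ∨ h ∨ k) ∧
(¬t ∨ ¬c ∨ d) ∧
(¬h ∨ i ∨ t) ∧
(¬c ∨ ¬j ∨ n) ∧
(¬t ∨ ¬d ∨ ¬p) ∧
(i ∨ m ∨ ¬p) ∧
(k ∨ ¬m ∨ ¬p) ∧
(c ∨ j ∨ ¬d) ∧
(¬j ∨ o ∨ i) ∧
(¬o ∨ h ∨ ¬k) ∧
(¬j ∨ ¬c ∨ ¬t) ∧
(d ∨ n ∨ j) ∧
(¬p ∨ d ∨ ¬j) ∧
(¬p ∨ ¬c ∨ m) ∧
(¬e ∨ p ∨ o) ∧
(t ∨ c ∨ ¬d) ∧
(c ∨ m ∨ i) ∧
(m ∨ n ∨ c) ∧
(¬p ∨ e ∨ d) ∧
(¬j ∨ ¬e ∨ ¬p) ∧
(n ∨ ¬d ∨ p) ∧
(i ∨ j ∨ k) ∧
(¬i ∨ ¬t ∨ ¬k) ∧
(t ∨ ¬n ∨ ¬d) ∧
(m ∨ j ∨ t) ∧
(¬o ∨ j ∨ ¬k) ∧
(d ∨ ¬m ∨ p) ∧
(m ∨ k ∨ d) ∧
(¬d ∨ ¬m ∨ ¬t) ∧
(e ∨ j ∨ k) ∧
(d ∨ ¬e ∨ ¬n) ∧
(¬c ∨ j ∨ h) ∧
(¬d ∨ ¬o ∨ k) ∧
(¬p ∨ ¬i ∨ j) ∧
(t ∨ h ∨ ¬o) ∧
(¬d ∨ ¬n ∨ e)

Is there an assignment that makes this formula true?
Yes

Yes, the formula is satisfiable.

One satisfying assignment is: k=True, e=False, p=False, o=False, h=True, i=True, c=False, m=False, n=True, t=False, j=True, d=False

Verification: With this assignment, all 51 clauses evaluate to true.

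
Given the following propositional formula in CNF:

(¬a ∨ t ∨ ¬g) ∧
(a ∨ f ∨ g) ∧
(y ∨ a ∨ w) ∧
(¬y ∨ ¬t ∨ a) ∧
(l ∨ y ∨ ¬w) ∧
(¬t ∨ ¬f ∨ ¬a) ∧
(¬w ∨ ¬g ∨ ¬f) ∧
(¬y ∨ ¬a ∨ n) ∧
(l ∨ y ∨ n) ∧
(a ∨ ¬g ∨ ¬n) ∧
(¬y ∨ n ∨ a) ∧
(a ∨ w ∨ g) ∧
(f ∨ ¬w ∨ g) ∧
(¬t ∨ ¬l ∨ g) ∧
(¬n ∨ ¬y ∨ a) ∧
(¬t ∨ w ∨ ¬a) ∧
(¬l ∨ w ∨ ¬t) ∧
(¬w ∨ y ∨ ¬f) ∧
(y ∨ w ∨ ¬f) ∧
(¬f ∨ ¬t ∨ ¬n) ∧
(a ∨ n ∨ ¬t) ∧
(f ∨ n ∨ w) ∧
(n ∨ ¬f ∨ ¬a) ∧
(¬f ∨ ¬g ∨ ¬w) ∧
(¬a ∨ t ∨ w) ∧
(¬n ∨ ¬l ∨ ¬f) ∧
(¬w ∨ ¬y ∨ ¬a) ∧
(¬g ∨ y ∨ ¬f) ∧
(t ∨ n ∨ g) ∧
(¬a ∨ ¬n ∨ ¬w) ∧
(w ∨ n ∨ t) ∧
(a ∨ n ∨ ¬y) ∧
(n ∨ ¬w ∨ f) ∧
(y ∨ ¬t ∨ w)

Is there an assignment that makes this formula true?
No

No, the formula is not satisfiable.

No assignment of truth values to the variables can make all 34 clauses true simultaneously.

The formula is UNSAT (unsatisfiable).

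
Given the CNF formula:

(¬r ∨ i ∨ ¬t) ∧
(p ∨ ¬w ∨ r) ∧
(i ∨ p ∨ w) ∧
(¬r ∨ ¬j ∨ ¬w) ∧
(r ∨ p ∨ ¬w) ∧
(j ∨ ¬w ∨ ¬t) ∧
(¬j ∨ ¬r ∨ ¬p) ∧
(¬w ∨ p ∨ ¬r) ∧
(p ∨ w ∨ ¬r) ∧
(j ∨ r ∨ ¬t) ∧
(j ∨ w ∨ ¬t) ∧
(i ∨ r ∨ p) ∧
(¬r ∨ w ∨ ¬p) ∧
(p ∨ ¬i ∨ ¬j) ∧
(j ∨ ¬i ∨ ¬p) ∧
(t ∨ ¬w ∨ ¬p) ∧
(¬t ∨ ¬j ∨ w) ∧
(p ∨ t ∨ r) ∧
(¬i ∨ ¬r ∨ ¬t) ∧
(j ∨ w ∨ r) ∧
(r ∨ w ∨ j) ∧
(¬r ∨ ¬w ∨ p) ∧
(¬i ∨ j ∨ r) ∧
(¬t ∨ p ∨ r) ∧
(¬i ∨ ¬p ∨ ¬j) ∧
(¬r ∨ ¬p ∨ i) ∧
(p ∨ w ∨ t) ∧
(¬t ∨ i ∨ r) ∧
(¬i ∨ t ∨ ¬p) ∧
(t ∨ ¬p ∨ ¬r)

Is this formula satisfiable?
Yes

Yes, the formula is satisfiable.

One satisfying assignment is: r=False, p=True, t=False, i=False, w=False, j=True

Verification: With this assignment, all 30 clauses evaluate to true.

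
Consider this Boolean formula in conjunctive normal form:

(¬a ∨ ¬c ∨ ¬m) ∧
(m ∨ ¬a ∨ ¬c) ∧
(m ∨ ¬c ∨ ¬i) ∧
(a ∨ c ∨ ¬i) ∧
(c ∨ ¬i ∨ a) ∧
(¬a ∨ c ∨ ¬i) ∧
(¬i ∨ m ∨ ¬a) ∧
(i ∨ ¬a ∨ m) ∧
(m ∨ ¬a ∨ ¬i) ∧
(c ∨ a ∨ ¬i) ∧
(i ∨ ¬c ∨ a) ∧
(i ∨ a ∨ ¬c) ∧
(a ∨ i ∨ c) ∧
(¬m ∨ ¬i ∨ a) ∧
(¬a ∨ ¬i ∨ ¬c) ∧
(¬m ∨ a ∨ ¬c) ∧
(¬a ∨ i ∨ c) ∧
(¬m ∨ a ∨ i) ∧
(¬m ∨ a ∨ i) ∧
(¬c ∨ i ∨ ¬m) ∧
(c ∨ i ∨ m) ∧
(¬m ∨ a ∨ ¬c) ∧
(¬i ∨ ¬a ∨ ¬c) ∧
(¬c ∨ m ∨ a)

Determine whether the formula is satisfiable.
No

No, the formula is not satisfiable.

No assignment of truth values to the variables can make all 24 clauses true simultaneously.

The formula is UNSAT (unsatisfiable).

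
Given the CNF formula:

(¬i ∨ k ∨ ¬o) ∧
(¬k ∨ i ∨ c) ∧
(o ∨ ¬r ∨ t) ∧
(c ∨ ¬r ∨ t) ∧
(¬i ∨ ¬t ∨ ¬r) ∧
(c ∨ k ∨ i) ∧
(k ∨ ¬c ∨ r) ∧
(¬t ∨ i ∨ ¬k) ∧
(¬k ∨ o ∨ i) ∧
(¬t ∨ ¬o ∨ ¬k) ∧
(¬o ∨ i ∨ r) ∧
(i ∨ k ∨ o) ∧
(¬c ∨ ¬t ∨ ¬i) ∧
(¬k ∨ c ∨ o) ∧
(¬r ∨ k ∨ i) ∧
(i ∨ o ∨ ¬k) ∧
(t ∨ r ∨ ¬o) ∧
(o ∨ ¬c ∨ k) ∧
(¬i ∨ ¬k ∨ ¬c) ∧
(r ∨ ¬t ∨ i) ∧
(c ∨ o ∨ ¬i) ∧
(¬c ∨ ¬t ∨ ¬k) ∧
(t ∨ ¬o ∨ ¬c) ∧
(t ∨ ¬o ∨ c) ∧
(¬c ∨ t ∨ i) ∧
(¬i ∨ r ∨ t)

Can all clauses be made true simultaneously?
No

No, the formula is not satisfiable.

No assignment of truth values to the variables can make all 26 clauses true simultaneously.

The formula is UNSAT (unsatisfiable).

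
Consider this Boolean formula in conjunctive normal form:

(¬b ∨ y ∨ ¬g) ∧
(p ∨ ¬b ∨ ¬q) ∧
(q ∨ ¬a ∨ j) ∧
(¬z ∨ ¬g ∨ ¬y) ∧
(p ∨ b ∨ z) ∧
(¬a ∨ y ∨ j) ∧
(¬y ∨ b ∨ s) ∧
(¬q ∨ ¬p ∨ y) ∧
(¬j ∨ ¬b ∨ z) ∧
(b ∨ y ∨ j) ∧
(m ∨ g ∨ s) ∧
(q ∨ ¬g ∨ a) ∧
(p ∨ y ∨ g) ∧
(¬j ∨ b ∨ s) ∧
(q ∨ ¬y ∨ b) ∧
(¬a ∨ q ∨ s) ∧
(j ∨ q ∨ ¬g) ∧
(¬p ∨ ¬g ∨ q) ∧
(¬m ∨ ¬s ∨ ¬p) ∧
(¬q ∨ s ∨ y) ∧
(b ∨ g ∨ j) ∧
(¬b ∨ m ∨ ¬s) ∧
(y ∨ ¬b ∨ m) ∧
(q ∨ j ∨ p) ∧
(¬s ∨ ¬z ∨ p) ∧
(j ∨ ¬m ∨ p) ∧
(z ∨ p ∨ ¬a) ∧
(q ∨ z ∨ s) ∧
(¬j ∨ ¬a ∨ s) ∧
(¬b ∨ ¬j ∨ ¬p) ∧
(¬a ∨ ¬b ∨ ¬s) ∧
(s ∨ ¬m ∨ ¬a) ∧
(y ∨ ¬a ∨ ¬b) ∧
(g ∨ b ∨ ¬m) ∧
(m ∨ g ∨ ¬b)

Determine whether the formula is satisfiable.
Yes

Yes, the formula is satisfiable.

One satisfying assignment is: p=True, j=False, q=True, z=False, s=False, g=True, a=False, m=False, b=True, y=True

Verification: With this assignment, all 35 clauses evaluate to true.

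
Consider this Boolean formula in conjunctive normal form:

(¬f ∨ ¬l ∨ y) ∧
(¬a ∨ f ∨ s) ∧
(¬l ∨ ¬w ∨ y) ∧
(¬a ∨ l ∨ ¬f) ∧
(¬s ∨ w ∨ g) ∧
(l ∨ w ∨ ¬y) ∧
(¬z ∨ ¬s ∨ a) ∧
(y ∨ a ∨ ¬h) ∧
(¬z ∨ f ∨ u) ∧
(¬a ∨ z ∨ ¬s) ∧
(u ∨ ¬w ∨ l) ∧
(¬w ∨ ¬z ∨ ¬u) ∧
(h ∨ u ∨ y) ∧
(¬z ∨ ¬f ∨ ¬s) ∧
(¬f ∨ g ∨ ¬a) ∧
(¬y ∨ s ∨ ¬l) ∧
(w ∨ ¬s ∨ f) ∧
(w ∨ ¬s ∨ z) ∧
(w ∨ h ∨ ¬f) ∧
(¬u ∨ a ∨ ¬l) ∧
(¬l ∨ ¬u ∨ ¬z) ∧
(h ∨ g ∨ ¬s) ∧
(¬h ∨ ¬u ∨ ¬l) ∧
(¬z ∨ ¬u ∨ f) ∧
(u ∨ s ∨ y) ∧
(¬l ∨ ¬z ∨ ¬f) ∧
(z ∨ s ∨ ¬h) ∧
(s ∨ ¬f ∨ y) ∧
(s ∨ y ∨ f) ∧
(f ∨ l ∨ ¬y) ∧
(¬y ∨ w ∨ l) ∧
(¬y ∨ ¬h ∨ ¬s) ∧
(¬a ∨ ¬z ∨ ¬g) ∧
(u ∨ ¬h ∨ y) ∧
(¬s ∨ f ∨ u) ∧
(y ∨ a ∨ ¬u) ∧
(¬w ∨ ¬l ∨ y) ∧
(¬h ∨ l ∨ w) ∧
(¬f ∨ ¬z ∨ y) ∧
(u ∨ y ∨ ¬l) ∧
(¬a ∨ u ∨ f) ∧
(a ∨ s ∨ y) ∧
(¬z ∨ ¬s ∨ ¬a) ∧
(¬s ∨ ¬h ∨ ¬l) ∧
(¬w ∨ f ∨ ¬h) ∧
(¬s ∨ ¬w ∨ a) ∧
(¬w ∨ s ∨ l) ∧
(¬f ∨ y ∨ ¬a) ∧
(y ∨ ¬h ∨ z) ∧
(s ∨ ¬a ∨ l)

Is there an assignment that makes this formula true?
No

No, the formula is not satisfiable.

No assignment of truth values to the variables can make all 50 clauses true simultaneously.

The formula is UNSAT (unsatisfiable).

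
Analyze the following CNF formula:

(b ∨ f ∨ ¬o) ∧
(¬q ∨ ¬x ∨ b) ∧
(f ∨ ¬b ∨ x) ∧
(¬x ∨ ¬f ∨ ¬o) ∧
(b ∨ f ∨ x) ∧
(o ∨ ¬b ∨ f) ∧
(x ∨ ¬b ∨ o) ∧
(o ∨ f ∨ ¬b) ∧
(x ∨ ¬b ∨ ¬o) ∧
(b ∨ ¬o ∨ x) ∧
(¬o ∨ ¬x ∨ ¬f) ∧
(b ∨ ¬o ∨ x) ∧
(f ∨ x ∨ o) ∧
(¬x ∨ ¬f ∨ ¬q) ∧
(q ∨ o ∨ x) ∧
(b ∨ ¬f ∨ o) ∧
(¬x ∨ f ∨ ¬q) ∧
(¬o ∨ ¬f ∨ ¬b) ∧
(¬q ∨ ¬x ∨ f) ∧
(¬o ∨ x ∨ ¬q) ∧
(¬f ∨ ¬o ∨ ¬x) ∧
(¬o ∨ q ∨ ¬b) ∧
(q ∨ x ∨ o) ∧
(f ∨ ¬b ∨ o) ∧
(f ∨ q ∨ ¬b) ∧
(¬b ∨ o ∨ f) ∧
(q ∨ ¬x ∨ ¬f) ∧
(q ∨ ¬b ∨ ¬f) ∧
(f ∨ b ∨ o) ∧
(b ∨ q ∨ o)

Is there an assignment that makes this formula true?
No

No, the formula is not satisfiable.

No assignment of truth values to the variables can make all 30 clauses true simultaneously.

The formula is UNSAT (unsatisfiable).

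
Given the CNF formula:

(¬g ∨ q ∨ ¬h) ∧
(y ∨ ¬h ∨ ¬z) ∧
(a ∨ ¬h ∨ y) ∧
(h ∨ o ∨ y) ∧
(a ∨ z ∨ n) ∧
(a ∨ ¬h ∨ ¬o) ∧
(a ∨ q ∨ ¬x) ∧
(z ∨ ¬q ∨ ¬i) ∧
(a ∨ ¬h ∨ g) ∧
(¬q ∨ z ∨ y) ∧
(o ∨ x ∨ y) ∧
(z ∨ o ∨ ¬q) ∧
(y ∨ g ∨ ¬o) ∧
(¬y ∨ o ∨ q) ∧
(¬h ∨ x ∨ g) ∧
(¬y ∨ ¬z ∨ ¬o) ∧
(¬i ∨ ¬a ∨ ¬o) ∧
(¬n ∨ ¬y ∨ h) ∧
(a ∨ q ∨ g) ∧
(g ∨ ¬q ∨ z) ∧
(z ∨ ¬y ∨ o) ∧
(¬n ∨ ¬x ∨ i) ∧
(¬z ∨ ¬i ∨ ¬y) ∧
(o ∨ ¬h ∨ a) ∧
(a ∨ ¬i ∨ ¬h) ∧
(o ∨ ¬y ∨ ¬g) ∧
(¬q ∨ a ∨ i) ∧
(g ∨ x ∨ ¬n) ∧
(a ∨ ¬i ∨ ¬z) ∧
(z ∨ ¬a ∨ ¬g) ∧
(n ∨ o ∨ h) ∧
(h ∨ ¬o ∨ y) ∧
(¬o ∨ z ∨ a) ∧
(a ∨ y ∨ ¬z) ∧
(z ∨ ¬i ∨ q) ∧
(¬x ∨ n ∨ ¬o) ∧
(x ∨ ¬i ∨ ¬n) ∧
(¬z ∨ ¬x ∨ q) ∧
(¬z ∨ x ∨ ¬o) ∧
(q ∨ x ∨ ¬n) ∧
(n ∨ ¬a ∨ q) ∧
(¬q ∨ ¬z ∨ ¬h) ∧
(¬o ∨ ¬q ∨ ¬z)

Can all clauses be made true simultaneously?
No

No, the formula is not satisfiable.

No assignment of truth values to the variables can make all 43 clauses true simultaneously.

The formula is UNSAT (unsatisfiable).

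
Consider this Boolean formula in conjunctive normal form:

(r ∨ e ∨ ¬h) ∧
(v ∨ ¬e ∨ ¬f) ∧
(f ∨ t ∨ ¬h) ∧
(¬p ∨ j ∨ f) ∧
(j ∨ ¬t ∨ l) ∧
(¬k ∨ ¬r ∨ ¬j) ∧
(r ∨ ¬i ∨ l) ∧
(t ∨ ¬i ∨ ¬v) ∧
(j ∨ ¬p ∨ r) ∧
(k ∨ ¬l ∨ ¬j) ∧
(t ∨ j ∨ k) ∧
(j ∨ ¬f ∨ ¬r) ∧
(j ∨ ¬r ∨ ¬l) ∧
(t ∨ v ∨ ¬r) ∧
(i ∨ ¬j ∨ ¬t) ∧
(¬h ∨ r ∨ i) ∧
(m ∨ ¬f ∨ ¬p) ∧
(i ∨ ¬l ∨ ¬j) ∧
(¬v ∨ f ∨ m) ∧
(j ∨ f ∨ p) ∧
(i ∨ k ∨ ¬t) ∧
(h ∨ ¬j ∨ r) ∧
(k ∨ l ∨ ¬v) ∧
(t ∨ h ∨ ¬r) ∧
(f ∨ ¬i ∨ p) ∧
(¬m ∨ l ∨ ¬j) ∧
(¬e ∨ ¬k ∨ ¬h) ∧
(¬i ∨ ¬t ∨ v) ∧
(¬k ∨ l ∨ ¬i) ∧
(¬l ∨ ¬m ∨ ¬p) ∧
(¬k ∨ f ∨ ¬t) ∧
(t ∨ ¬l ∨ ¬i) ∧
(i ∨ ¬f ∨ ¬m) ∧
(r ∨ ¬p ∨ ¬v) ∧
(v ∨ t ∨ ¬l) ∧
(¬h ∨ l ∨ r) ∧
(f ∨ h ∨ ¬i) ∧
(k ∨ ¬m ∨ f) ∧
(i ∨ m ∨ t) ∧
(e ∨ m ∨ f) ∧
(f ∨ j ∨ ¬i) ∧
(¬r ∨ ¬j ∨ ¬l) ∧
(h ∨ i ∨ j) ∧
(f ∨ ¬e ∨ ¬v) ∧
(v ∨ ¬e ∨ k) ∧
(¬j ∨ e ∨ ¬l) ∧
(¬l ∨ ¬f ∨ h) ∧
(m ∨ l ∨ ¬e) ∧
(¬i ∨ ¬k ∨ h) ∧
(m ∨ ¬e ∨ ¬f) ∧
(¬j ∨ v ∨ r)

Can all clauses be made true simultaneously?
Yes

Yes, the formula is satisfiable.

One satisfying assignment is: m=True, k=False, t=True, i=True, l=True, r=False, h=True, e=True, v=True, p=False, f=True, j=False

Verification: With this assignment, all 51 clauses evaluate to true.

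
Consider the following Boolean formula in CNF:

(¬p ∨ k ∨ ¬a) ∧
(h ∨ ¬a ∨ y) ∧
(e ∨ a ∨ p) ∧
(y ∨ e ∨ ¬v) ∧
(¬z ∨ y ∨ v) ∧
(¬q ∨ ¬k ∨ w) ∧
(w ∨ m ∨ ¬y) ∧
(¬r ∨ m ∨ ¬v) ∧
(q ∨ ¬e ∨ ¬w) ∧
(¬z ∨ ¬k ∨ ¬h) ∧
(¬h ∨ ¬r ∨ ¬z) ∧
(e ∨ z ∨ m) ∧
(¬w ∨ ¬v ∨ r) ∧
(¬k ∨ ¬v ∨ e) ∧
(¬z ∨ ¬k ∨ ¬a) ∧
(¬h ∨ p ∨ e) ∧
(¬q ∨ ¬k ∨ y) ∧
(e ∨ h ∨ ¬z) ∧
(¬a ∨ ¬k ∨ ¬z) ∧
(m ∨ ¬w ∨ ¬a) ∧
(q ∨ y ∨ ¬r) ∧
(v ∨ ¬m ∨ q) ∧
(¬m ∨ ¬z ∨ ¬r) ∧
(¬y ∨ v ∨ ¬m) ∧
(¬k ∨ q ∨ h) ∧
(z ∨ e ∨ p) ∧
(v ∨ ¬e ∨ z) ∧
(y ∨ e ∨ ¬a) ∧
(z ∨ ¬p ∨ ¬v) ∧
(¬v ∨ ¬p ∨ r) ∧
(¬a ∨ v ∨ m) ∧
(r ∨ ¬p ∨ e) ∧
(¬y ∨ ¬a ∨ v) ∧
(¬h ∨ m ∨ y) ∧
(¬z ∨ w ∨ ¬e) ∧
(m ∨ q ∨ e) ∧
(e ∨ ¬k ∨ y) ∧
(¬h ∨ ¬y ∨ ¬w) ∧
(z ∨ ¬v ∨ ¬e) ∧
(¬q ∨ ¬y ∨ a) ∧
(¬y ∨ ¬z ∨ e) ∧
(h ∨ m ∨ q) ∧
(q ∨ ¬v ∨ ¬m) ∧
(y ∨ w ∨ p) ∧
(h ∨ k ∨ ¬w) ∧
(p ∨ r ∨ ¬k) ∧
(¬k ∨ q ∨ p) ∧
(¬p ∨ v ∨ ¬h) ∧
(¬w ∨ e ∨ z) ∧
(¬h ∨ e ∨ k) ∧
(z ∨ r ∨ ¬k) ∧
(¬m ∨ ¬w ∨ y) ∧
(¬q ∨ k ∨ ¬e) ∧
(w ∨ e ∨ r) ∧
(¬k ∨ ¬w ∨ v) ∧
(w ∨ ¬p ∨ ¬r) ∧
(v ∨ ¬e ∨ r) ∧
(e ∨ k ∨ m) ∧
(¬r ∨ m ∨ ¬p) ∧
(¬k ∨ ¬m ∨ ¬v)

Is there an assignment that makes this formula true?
No

No, the formula is not satisfiable.

No assignment of truth values to the variables can make all 60 clauses true simultaneously.

The formula is UNSAT (unsatisfiable).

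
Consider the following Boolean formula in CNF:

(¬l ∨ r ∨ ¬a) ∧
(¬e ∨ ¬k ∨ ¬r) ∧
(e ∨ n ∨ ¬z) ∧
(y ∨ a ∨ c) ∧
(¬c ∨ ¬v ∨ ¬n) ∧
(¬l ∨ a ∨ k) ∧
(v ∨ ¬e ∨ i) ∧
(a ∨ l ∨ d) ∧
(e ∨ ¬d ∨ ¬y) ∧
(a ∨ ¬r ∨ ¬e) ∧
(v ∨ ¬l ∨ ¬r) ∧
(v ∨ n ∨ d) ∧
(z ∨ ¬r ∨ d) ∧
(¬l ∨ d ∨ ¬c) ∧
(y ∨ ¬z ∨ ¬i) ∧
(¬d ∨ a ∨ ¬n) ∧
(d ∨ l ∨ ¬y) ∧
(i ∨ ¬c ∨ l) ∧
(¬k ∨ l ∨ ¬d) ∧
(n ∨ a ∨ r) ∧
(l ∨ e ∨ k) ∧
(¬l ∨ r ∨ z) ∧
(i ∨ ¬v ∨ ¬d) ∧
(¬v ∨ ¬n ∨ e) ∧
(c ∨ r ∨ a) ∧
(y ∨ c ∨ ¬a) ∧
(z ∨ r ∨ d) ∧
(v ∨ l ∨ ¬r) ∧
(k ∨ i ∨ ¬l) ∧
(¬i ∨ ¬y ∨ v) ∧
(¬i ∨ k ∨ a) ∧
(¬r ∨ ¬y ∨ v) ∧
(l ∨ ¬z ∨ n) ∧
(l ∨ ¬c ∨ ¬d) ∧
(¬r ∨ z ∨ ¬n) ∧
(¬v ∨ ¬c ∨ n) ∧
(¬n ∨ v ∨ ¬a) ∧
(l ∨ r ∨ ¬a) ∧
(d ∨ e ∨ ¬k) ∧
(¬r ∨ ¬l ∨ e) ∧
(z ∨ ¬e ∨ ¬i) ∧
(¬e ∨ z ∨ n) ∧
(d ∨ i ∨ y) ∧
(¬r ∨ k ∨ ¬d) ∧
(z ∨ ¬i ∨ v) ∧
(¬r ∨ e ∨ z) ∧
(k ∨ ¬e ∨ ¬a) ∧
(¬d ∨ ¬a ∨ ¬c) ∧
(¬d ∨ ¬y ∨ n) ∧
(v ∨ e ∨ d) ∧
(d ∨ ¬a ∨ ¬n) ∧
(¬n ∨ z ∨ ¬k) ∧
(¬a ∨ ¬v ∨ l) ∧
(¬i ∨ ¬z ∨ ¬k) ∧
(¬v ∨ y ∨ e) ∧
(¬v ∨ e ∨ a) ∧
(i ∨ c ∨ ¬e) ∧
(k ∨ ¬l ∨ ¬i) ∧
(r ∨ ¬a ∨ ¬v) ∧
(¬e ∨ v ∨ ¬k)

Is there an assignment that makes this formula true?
No

No, the formula is not satisfiable.

No assignment of truth values to the variables can make all 60 clauses true simultaneously.

The formula is UNSAT (unsatisfiable).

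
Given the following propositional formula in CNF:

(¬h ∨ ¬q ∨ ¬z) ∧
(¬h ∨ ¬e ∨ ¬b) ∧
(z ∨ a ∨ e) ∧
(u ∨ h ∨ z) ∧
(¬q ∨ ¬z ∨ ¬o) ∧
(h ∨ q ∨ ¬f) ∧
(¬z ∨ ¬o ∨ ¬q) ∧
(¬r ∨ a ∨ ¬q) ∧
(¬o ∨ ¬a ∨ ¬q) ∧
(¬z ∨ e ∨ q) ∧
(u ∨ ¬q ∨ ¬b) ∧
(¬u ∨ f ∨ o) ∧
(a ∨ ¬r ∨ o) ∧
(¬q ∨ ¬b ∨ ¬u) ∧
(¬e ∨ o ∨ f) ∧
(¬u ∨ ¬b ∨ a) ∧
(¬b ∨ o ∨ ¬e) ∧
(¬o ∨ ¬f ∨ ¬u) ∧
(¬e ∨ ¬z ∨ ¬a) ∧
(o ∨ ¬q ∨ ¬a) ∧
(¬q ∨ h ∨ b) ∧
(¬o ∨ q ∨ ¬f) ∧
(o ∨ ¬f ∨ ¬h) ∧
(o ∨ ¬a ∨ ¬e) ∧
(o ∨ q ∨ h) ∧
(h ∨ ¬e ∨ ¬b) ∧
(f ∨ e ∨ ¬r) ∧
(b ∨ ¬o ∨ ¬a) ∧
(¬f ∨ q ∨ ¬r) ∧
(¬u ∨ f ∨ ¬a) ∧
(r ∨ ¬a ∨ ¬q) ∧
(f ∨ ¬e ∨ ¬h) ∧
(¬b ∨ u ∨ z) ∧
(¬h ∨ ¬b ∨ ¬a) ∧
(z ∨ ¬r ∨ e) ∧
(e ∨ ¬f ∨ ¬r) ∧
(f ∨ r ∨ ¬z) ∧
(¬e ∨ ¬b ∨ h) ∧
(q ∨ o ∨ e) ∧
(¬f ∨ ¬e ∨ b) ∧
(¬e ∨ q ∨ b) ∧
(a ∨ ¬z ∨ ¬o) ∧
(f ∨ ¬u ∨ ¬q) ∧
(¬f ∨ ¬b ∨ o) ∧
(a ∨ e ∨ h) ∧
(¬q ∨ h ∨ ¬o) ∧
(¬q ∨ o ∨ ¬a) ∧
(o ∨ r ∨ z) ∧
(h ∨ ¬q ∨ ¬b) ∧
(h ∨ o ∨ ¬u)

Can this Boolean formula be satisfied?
No

No, the formula is not satisfiable.

No assignment of truth values to the variables can make all 50 clauses true simultaneously.

The formula is UNSAT (unsatisfiable).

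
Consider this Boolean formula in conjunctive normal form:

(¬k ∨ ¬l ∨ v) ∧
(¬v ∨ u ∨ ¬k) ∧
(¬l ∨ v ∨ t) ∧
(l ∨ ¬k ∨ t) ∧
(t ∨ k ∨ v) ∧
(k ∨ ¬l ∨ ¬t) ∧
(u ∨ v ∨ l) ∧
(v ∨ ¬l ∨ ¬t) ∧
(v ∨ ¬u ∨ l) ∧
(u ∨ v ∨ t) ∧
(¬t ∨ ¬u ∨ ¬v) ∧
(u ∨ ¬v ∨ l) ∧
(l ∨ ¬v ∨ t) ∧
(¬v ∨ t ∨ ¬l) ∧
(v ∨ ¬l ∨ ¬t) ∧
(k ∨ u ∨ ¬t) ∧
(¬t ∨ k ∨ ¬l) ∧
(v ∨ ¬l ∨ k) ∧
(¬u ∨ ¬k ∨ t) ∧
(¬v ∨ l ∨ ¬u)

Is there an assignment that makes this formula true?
No

No, the formula is not satisfiable.

No assignment of truth values to the variables can make all 20 clauses true simultaneously.

The formula is UNSAT (unsatisfiable).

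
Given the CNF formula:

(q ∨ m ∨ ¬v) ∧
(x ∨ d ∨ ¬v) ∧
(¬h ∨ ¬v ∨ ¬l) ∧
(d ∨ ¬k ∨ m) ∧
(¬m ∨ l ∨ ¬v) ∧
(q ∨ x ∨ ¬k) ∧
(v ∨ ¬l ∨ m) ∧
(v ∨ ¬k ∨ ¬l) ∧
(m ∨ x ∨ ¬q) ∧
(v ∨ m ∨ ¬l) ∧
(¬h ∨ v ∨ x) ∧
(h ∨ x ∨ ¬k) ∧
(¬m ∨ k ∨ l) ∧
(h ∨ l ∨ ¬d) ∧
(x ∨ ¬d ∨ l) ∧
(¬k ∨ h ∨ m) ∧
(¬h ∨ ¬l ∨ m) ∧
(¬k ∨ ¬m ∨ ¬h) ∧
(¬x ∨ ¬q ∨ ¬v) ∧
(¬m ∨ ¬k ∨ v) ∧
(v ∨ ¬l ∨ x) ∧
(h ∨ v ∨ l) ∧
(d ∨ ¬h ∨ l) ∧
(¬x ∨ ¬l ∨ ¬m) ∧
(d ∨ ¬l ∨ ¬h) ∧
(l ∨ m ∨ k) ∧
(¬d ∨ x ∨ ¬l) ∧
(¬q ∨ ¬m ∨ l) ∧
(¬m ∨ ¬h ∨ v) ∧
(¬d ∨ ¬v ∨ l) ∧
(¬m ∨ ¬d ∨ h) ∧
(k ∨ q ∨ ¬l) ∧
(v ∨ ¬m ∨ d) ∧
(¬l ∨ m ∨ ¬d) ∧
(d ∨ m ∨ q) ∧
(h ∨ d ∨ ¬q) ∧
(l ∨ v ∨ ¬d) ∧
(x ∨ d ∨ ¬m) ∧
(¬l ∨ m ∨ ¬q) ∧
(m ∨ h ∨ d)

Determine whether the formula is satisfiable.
No

No, the formula is not satisfiable.

No assignment of truth values to the variables can make all 40 clauses true simultaneously.

The formula is UNSAT (unsatisfiable).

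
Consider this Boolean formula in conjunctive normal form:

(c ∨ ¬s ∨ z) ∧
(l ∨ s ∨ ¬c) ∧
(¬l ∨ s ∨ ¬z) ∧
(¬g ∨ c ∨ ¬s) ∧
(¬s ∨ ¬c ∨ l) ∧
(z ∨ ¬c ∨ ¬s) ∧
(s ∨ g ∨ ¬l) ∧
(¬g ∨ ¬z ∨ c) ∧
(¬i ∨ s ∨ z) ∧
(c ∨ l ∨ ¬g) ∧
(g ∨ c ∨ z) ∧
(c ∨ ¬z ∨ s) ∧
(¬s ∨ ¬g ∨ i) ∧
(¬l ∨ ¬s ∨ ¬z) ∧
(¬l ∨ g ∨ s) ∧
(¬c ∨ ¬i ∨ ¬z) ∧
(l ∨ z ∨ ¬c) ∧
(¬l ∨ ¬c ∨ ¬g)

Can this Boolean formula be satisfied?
Yes

Yes, the formula is satisfiable.

One satisfying assignment is: i=False, l=False, s=True, z=True, g=False, c=False

Verification: With this assignment, all 18 clauses evaluate to true.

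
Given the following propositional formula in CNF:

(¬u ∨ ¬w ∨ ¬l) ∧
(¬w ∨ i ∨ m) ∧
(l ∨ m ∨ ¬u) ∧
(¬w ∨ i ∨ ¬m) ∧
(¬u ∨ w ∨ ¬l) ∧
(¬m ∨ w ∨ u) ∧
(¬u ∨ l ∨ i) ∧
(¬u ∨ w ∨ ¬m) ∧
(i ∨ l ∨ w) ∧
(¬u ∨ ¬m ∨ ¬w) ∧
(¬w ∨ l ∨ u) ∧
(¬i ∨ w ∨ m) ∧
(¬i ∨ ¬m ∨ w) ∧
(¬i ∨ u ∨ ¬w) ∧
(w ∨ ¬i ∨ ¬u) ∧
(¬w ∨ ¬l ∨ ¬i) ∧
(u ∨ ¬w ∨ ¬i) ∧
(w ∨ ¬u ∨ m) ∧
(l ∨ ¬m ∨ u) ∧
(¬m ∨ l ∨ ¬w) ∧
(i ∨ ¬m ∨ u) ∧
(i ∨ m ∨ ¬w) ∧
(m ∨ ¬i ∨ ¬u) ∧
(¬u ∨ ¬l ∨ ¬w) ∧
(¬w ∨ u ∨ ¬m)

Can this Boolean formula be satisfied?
Yes

Yes, the formula is satisfiable.

One satisfying assignment is: u=False, l=True, w=False, i=False, m=False

Verification: With this assignment, all 25 clauses evaluate to true.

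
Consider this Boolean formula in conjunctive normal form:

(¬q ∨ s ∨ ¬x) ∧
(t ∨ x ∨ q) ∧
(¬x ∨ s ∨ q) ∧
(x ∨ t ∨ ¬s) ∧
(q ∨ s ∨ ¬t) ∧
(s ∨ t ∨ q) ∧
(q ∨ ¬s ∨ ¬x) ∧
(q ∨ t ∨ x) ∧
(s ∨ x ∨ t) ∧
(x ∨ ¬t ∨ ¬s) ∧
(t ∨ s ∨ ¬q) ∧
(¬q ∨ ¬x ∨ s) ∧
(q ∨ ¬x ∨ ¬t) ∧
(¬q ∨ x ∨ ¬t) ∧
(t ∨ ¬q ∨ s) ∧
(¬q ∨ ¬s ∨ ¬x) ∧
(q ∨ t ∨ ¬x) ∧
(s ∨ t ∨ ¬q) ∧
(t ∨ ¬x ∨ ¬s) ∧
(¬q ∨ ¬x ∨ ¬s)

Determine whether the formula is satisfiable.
No

No, the formula is not satisfiable.

No assignment of truth values to the variables can make all 20 clauses true simultaneously.

The formula is UNSAT (unsatisfiable).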